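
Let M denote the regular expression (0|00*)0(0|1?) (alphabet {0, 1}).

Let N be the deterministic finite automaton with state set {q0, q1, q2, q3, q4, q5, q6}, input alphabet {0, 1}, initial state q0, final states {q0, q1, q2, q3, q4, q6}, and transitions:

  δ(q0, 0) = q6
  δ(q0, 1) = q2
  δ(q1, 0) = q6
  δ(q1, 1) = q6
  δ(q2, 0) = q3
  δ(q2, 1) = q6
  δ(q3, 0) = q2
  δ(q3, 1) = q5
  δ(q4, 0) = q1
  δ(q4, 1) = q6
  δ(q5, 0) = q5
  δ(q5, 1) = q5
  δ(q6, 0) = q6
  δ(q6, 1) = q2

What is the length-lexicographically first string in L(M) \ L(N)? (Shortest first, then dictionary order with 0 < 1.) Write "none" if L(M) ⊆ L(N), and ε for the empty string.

Converting the expression M to a DFA (subset construction, then merging equivalent states) gives the minimal DFA with states {m0, m1, m2, m3, m4}, start state m0, accepting states {m3, m4} and transitions m0: 0→m1, 1→m2; m1: 0→m3, 1→m2; m2: 0→m2, 1→m2; m3: 0→m3, 1→m4; m4: 0→m2, 1→m2.
Exploring the product automaton M × N from the start pair (m0, q0), following both machines on each input symbol, reaches 8 state pairs: (m0, q0), (m1, q6), (m2, q2), (m3, q6), (m2, q3), (m2, q6), (m4, q2), (m2, q5).
M accepts in {m3, m4} and N accepts in {q0, q1, q2, q3, q4, q6}. The reachable pairs whose M-component is accepting are (m3, q6), (m4, q2); in each of them the N-component is accepting too, so the product for L(M) \ L(N) (M-component accepting, N-component rejecting) has no reachable accepting pair and the difference is empty.
So every string accepted by M is also accepted by N: L(M) \ L(N) = ∅ and there is no such string.

none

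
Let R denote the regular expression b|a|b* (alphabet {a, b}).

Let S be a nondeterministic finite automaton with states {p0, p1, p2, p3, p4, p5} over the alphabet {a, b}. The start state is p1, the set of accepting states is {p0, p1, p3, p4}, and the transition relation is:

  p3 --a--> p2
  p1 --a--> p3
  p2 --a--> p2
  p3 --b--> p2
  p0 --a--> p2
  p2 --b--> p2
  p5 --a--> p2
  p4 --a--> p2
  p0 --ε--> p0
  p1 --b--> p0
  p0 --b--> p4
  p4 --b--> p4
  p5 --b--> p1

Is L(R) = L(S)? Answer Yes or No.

Converting the expression R to a DFA (subset construction, then merging equivalent states) gives the minimal DFA with states {r0, r1, r2, r3}, start state r0, accepting states {r0, r1, r2} and transitions r0: a→r1, b→r2; r1: a→r3, b→r3; r2: a→r3, b→r2; r3: a→r3, b→r3.
Exploring the product automaton R × S from the start pair (r0, p1), following both machines on each input symbol, reaches 5 state pairs: (r0, p1), (r1, p3), (r2, p0), (r3, p2), (r2, p4).
R accepts in {r0, r1, r2} and S accepts in {p0, p1, p3, p4}. In every reachable pair the two components are either both accepting — (r0, p1), (r1, p3), (r2, p0), (r2, p4) — or both non-accepting, so no string is accepted by exactly one of the machines: L(R) \ L(S) and L(S) \ L(R) are both empty.
Hence every string is accepted by R iff it is accepted by S, and the two languages coincide.

Yes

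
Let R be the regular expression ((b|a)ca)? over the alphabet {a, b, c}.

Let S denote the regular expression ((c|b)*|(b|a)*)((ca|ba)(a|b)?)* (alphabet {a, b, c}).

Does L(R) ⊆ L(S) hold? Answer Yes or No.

Yes

Converting the expression R to a DFA (subset construction, then merging equivalent states) gives the minimal DFA with states {r0, r1, r2, r3, r4}, start state r0, accepting states {r0, r4} and transitions r0: a→r1, b→r1, c→r2; r1: a→r2, b→r2, c→r3; r2: a→r2, b→r2, c→r2; r3: a→r4, b→r2, c→r2; r4: a→r2, b→r2, c→r2.
Converting the expression S to a DFA (subset construction, then merging equivalent states) gives the minimal DFA with states {s0, s1, s2, s3, s4, s5, s6, s7}, start state s0, accepting states {s0, s1, s2, s4, s6, s7} and transitions s0: a→s1, b→s0, c→s2; s1: a→s1, b→s1, c→s3; s2: a→s4, b→s2, c→s2; s3: a→s4, b→s5, c→s5; s4: a→s6, b→s7, c→s3; s5: a→s5, b→s5, c→s5; s6: a→s5, b→s3, c→s3; s7: a→s4, b→s3, c→s3.
Exploring the product automaton R × S from the start pair (r0, s0), following both machines on each input symbol, reaches 14 state pairs: (r0, s0), (r1, s1), (r1, s0), (r2, s2), (r2, s1), (r3, s3), (r2, s0), (r3, s2), (r2, s4), (r2, s3), (r4, s4), (r2, s5), (r2, s6), (r2, s7).
R accepts in {r0, r4} and S accepts in {s0, s1, s2, s4, s6, s7}. The reachable pairs whose R-component is accepting are (r0, s0), (r4, s4); in each of them the S-component is accepting too, so the product for L(R) \ L(S) (R-component accepting, S-component rejecting) has no reachable accepting pair and the difference is empty.
Hence every string in L(R) is also in L(S).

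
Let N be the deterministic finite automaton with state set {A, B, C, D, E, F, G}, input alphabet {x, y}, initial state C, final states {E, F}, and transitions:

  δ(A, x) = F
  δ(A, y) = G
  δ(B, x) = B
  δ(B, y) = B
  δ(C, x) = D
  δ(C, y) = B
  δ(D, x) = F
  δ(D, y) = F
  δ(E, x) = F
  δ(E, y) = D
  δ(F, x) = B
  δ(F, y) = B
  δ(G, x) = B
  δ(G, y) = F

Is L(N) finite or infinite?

finite

The useful states (reachable from C and able to reach an accepting state) are {C, D, F}.
Restricted to these states the transition graph has no cycle, so every accepting path has bounded length and L is finite.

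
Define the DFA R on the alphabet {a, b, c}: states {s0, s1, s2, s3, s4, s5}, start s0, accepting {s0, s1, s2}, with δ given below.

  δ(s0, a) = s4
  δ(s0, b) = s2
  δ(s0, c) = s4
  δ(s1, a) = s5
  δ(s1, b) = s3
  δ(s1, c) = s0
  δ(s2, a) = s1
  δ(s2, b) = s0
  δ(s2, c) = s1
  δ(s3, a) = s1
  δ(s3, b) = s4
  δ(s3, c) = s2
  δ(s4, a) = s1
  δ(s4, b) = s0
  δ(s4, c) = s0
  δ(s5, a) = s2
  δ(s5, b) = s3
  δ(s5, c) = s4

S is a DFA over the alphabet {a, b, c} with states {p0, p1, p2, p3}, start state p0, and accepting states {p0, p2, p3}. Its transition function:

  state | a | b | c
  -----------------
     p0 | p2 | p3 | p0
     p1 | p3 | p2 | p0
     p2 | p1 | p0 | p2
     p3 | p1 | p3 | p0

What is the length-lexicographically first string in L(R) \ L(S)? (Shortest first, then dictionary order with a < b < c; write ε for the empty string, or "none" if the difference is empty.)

The string aa is accepted by R but not by S.
No shorter string lies in the difference, and aa is the lexicographically first length-2 string in L(R) \ L(S).

aa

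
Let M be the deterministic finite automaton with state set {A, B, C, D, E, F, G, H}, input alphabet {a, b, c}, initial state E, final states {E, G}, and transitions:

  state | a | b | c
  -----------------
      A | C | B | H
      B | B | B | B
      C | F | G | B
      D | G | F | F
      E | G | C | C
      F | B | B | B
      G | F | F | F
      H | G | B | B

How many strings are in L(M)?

4

The useful subgraph on states {C, E, G} is acyclic, so L(M) is finite; the longest accepting path visits 3 useful states, giving maximum string length 2.
Counting accepting paths from E by length: 1 of length 0, 1 of length 1, 2 of length 2. Total 4.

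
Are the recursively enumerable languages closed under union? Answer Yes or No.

Yes

Simulate recognisers for L₁ and L₂ in parallel, alternating one step of each, and accept as soon as either accepts.
So the recursively enumerable languages are closed under union.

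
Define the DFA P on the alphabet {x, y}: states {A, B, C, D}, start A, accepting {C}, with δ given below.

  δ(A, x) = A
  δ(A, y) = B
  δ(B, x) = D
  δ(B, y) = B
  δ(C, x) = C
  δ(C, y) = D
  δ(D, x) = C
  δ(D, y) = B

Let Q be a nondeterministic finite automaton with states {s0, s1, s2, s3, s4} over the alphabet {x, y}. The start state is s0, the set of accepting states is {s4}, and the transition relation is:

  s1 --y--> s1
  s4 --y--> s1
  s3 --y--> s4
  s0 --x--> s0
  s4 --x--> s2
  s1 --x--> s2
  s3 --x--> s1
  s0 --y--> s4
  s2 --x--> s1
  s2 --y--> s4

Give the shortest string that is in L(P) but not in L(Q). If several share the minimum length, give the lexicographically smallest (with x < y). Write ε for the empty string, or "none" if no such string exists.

yxx

The string yxx is accepted by P but not by Q.
No shorter string lies in the difference, and yxx is the lexicographically first length-3 string in L(P) \ L(Q).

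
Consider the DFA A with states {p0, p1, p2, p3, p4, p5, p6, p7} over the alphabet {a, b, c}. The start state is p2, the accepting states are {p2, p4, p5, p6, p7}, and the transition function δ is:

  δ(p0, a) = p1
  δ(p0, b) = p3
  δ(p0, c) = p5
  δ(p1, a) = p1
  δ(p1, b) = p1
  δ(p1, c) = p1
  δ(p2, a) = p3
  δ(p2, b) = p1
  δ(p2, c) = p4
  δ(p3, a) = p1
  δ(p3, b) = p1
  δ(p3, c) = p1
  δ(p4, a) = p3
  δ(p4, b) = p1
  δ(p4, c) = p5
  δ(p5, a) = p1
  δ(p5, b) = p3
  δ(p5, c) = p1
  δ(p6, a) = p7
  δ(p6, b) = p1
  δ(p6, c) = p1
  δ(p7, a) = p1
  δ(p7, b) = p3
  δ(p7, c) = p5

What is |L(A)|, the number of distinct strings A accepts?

The useful subgraph on states {p2, p4, p5} is acyclic, so L(A) is finite; the longest accepting path visits 3 useful states, giving maximum string length 2.
Counting accepting paths from p2 by length: 1 of length 0, 1 of length 1, 1 of length 2. Total 3.

3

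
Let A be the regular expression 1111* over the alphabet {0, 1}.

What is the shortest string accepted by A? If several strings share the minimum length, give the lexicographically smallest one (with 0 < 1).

By inspection of the expression, no string of length less than 3 matches, and 111 is the lexicographically first match of length 3.

111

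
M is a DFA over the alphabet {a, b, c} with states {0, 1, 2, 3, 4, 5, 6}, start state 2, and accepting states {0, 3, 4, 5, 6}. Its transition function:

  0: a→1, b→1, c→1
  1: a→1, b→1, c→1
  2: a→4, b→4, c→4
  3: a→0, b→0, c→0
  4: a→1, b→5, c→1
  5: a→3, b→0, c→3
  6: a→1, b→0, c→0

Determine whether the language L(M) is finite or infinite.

finite

The useful states (reachable from 2 and able to reach an accepting state) are {0, 2, 3, 4, 5}.
Restricted to these states the transition graph has no cycle, so every accepting path has bounded length and L is finite.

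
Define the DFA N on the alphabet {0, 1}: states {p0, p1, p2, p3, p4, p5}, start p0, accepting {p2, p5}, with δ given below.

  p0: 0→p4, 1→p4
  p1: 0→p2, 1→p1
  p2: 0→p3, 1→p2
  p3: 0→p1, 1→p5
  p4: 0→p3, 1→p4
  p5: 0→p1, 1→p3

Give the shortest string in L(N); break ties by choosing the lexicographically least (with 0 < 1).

001

A breadth-first search from p0 reaches an accepting state first via the path p0 → p4 → p3 → p5 on input 001.
No string of length < 3 is accepted (BFS exhausts all shorter strings without reaching an accepting state), and 001 is the lexicographically least accepting string of length 3.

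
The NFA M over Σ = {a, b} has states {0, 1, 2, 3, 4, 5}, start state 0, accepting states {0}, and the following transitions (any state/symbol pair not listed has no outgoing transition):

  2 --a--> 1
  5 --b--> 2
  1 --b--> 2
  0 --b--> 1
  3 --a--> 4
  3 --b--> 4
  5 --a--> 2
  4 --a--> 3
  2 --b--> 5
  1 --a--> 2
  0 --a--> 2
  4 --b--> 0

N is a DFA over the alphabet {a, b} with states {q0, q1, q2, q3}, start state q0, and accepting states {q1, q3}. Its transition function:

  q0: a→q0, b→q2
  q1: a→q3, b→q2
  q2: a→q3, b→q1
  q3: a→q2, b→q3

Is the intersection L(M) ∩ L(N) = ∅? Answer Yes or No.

Exploring the product automaton M × N from the start pair (0, q0), following both machines on each input symbol, reaches 11 state pairs: (0, q0), (2, q0), (1, q2), (1, q0), (5, q2), (2, q3), (2, q1), (2, q2), (5, q3), (1, q3), (5, q1).
M accepts in {0} and N accepts in {q1, q3}; no reachable pair has both components accepting, so no string drives both machines to acceptance simultaneously and L(M) ∩ L(N) = ∅.
So no string is accepted by both, and the intersection is empty.

Yes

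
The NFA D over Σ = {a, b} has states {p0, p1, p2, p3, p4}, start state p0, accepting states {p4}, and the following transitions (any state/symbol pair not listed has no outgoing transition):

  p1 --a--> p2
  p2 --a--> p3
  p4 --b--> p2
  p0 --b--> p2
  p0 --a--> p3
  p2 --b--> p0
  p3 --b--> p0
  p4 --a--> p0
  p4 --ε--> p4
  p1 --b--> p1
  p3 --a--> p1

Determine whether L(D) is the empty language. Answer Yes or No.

Yes

The states reachable from the start state are {p0, p1, p2, p3}.
None of the accepting states {p4} is reachable, so no string is accepted and L(D) = ∅.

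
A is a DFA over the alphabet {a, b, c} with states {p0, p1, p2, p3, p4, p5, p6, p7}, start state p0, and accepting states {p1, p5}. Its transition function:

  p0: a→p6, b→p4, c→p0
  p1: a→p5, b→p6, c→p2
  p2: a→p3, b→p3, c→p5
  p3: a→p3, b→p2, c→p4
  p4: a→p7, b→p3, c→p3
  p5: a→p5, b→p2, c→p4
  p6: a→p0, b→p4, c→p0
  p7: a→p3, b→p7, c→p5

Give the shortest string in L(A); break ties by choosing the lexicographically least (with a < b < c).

bac

A breadth-first search from p0 reaches an accepting state first via the path p0 → p4 → p7 → p5 on input bac.
No string of length < 3 is accepted (BFS exhausts all shorter strings without reaching an accepting state), and bac is the lexicographically least accepting string of length 3.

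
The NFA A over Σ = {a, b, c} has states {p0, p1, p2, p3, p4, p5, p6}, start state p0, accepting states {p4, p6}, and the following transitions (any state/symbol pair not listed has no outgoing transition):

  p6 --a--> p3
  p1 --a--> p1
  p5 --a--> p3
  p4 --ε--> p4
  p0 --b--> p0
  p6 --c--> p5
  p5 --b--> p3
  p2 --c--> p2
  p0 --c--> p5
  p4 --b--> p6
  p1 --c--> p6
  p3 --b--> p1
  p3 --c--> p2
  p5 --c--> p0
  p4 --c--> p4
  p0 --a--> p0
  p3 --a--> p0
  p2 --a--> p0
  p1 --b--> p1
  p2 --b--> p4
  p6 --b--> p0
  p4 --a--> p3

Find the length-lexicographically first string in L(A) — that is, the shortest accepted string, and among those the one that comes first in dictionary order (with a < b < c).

cabc

A breadth-first search from p0 reaches an accepting state first via the path p0 → p5 → p3 → p1 → p6 on input cabc.
No string of length < 4 is accepted (BFS exhausts all shorter strings without reaching an accepting state), and cabc is the lexicographically least accepting string of length 4.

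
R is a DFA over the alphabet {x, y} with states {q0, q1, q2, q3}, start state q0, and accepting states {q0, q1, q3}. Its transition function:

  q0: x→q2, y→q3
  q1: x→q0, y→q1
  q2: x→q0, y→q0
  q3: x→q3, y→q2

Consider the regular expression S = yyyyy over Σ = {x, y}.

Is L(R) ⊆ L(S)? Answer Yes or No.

No

The empty string ε is in L(R) but not in L(S).
So L(R) ⊄ L(S).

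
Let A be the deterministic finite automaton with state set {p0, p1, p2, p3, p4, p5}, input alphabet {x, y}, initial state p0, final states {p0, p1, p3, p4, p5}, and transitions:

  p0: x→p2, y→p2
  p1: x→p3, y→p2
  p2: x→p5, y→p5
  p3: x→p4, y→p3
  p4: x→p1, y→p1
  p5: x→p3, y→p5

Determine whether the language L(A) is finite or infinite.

infinite

State p3 is reachable from the start and can reach an accepting state, and it lies on the cycle p3 → p3.
Traversing that cycle any number of times yields accepted strings of unbounded length, so the language is infinite.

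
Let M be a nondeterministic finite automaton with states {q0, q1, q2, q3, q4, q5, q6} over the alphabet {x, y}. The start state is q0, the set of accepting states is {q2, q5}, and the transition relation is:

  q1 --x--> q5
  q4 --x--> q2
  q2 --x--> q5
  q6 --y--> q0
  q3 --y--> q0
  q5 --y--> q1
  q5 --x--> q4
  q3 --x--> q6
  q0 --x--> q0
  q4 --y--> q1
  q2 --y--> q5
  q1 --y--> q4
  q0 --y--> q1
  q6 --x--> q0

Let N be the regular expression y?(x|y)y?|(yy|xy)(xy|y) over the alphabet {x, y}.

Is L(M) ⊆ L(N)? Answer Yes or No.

No

The string xyx is in L(M) but not in L(N).
So L(M) ⊄ L(N).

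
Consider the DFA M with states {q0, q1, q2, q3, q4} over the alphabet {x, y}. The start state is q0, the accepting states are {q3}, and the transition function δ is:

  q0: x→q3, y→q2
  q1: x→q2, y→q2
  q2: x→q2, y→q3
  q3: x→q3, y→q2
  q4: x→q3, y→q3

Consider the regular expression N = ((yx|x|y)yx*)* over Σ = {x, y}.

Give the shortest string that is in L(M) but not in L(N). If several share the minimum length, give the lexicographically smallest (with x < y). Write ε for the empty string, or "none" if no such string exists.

The string x is accepted by M but not by N.
No shorter string lies in the difference, and x is the lexicographically first length-1 string in L(M) \ L(N).

x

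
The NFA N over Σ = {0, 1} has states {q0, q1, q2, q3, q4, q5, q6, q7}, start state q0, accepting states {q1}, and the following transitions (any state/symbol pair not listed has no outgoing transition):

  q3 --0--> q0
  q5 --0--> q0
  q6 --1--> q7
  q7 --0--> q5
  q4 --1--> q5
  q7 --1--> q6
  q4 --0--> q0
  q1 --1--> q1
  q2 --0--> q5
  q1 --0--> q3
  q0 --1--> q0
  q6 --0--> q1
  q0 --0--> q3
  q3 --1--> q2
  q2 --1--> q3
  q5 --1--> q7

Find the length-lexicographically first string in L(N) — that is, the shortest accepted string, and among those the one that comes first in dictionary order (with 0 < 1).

A breadth-first search from q0 reaches an accepting state first via the path q0 → q3 → q2 → q5 → q7 → q6 → q1 on input 010110.
No string of length < 6 is accepted (BFS exhausts all shorter strings without reaching an accepting state), and 010110 is the lexicographically least accepting string of length 6.

010110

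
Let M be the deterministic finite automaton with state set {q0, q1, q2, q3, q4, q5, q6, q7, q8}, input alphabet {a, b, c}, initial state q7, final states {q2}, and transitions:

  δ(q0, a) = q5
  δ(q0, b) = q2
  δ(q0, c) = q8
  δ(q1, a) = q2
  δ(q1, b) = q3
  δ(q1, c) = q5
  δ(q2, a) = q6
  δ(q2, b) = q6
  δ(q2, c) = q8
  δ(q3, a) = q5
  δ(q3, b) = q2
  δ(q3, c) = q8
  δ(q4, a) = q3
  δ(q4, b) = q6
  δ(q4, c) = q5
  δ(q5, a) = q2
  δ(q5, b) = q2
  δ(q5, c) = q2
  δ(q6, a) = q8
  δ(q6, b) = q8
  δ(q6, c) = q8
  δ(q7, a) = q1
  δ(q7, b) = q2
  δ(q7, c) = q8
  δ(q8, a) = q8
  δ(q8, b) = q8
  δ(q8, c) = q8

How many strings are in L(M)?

The useful subgraph on states {q1, q2, q3, q5, q7} is acyclic, so L(M) is finite; the longest accepting path visits 5 useful states, giving maximum string length 4.
Counting accepting paths from q7 by length: 1 of length 1, 1 of length 2, 4 of length 3, 3 of length 4. Total 9.

9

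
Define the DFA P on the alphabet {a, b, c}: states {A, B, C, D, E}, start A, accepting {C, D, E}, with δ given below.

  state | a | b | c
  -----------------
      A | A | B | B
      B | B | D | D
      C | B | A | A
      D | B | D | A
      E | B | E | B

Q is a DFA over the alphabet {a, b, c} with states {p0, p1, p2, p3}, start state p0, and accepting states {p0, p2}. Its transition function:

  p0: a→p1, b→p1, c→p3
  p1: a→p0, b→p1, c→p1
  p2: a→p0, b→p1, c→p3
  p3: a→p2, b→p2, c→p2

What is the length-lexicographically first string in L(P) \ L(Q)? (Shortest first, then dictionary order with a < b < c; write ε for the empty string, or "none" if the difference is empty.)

The string bb is accepted by P but not by Q.
No shorter string lies in the difference, and bb is the lexicographically first length-2 string in L(P) \ L(Q).

bb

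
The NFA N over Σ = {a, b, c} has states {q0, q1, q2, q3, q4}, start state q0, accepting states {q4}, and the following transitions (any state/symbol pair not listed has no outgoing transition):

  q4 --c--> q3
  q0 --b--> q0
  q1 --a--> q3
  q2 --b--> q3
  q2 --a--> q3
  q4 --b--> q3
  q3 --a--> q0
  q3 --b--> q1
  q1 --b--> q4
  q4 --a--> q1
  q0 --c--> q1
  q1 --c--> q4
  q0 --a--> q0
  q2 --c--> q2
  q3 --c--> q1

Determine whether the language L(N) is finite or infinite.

State q0 is reachable from the start and can reach an accepting state, and it lies on the cycle q0 → q0.
Traversing that cycle any number of times yields accepted strings of unbounded length, so the language is infinite.

infinite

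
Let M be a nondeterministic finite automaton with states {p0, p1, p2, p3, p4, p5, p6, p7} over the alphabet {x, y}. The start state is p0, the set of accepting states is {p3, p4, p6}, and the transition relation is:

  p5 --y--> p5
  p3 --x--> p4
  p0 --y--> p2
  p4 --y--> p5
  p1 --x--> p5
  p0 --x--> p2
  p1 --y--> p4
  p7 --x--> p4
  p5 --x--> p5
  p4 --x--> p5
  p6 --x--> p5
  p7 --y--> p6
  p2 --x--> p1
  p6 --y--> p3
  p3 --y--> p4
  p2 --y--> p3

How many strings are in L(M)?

The useful subgraph on states {p0, p1, p2, p3, p4} is acyclic, so L(M) is finite; the longest accepting path visits 4 useful states, giving maximum string length 3.
Counting accepting paths from p0 by length: 2 of length 2, 6 of length 3. Total 8.

8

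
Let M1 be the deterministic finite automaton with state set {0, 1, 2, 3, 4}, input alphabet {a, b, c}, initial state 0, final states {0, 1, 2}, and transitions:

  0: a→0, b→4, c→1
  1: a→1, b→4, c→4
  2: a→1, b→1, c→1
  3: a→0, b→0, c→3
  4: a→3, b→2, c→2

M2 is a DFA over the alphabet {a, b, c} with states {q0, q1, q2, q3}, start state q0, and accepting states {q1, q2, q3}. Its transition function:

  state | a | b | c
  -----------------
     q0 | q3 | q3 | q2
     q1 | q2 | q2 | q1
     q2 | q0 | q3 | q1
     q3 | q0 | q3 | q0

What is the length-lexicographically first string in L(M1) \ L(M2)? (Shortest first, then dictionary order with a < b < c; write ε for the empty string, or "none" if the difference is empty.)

The empty string ε is accepted by M1 but not by M2.
Since ε is the unique shortest string, it is the required witness.

ε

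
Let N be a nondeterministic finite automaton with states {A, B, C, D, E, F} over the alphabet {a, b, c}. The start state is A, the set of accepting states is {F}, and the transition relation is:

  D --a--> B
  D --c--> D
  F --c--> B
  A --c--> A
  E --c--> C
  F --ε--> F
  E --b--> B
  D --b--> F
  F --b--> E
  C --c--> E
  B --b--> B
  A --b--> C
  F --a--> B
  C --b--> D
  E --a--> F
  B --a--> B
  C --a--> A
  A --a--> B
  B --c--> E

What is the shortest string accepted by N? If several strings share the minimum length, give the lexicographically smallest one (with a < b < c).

A breadth-first search from A reaches an accepting state first via the path A → B → E → F on input aca.
No string of length < 3 is accepted (BFS exhausts all shorter strings without reaching an accepting state), and aca is the lexicographically least accepting string of length 3.

aca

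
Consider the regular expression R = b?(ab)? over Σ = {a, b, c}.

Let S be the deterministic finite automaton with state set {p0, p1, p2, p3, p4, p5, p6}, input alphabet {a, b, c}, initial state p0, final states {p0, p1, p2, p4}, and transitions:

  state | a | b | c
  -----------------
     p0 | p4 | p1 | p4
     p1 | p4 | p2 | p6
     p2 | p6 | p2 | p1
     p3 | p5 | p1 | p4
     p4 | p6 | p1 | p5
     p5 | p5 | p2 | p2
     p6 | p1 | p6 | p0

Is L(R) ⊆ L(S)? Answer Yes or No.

Converting the expression R to a DFA (subset construction, then merging equivalent states) gives the minimal DFA with states {r0, r1, r2, r3, r4}, start state r0, accepting states {r0, r2, r4} and transitions r0: a→r1, b→r2, c→r3; r1: a→r3, b→r4, c→r3; r2: a→r1, b→r3, c→r3; r3: a→r3, b→r3, c→r3; r4: a→r3, b→r3, c→r3.
Exploring the product automaton R × S from the start pair (r0, p0), following both machines on each input symbol, reaches 10 state pairs: (r0, p0), (r1, p4), (r2, p1), (r3, p4), (r3, p6), (r4, p1), (r3, p5), (r3, p2), (r3, p1), (r3, p0).
R accepts in {r0, r2, r4} and S accepts in {p0, p1, p2, p4}. The reachable pairs whose R-component is accepting are (r0, p0), (r2, p1), (r4, p1); in each of them the S-component is accepting too, so the product for L(R) \ L(S) (R-component accepting, S-component rejecting) has no reachable accepting pair and the difference is empty.
Hence every string in L(R) is also in L(S).

Yes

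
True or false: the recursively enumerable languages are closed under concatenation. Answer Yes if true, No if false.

Yes

Dovetail over all split points of the input and all step bounds t = 1, 2, …, simulating the recogniser for L₁ on the prefix and the recogniser for L₂ on the suffix for t steps; accept if for some split both accept.
So the recursively enumerable languages are closed under concatenation.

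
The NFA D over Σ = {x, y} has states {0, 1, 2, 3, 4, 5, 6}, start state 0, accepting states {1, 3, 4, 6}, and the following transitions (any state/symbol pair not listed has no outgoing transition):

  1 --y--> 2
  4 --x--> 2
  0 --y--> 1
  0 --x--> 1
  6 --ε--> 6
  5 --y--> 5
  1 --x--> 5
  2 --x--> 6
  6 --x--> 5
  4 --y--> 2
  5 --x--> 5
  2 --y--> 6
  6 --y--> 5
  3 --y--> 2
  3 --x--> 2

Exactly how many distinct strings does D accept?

The useful subgraph on states {0, 1, 2, 6} is acyclic, so L(D) is finite; the longest accepting path visits 4 useful states, giving maximum string length 3.
Counting accepting paths from 0 by length: 2 of length 1, 4 of length 3. Total 6.

6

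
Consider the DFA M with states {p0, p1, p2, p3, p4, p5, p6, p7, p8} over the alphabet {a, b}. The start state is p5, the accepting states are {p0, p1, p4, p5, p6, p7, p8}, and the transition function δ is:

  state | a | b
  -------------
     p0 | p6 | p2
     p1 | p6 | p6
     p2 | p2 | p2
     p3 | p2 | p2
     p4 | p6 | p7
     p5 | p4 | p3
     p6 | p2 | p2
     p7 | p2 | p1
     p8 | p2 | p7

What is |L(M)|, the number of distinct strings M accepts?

The useful subgraph on states {p1, p4, p5, p6, p7} is acyclic, so L(M) is finite; the longest accepting path visits 5 useful states, giving maximum string length 4.
Counting accepting paths from p5 by length: 1 of length 0, 1 of length 1, 2 of length 2, 1 of length 3, 2 of length 4. Total 7.

7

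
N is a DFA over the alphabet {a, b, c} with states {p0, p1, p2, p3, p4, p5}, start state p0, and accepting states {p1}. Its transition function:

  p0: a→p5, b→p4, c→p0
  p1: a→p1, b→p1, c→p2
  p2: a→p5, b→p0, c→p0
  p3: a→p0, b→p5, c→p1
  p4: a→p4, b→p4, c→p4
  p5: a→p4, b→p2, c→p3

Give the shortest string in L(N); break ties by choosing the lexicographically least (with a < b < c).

acc

A breadth-first search from p0 reaches an accepting state first via the path p0 → p5 → p3 → p1 on input acc.
No string of length < 3 is accepted (BFS exhausts all shorter strings without reaching an accepting state), and acc is the lexicographically least accepting string of length 3.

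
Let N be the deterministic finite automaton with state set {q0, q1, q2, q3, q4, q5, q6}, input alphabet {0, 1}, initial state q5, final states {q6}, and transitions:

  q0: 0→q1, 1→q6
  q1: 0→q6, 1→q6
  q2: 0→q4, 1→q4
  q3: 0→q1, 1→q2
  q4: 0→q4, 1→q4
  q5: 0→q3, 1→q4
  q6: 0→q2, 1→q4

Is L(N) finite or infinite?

The useful states (reachable from q5 and able to reach an accepting state) are {q1, q3, q5, q6}.
Restricted to these states the transition graph has no cycle, so every accepting path has bounded length and L is finite.

finite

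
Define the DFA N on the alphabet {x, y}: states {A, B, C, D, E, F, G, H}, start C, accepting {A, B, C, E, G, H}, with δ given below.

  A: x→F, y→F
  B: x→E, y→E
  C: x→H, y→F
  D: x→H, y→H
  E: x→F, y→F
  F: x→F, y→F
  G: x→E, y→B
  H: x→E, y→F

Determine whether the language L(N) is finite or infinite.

finite

The useful states (reachable from C and able to reach an accepting state) are {C, E, H}.
Restricted to these states the transition graph has no cycle, so every accepting path has bounded length and L is finite.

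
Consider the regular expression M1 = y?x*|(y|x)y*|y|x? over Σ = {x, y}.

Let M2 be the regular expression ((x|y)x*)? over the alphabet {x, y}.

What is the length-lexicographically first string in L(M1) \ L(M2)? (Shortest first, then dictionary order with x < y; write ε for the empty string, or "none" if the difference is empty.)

xy

The string xy is accepted by M1 but not by M2.
No shorter string lies in the difference, and xy is the lexicographically first length-2 string in L(M1) \ L(M2).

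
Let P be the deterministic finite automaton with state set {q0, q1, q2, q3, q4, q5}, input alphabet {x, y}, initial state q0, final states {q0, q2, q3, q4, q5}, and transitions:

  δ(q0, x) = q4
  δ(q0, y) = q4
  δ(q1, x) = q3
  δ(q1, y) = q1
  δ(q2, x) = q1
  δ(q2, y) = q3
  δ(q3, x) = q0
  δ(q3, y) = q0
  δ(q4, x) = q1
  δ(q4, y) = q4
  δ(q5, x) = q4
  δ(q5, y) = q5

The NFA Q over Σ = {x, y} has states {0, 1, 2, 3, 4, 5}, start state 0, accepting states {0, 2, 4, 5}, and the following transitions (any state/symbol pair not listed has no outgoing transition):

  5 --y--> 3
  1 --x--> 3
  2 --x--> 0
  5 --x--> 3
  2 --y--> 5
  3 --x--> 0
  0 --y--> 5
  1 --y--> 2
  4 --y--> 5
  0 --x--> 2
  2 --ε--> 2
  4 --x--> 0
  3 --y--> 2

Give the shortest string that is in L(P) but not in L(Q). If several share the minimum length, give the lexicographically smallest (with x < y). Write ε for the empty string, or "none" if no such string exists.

The string yy is accepted by P but not by Q.
No shorter string lies in the difference, and yy is the lexicographically first length-2 string in L(P) \ L(Q).

yy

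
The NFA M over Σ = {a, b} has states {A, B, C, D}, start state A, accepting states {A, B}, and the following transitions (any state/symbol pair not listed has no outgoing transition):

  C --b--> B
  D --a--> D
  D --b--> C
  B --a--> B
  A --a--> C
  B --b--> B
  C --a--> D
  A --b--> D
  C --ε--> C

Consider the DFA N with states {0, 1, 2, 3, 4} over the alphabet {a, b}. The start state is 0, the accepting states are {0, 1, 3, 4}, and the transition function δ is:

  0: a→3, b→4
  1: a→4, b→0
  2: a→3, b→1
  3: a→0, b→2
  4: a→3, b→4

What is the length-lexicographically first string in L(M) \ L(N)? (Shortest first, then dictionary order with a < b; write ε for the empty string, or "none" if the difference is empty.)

The string ab is accepted by M but not by N.
No shorter string lies in the difference, and ab is the lexicographically first length-2 string in L(M) \ L(N).

ab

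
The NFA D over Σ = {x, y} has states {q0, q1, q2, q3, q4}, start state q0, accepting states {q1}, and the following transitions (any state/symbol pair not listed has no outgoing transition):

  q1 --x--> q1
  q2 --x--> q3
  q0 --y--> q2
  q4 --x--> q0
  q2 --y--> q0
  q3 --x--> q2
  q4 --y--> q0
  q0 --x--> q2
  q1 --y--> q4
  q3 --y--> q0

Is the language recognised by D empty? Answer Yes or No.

The states reachable from the start state are {q0, q2, q3}.
None of the accepting states {q1} is reachable, so no string is accepted and L(D) = ∅.

Yes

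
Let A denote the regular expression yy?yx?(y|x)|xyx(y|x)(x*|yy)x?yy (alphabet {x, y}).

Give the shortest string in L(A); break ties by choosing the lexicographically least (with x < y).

yyx

By inspection of the expression, no string of length less than 3 matches, and yyx is the lexicographically first match of length 3.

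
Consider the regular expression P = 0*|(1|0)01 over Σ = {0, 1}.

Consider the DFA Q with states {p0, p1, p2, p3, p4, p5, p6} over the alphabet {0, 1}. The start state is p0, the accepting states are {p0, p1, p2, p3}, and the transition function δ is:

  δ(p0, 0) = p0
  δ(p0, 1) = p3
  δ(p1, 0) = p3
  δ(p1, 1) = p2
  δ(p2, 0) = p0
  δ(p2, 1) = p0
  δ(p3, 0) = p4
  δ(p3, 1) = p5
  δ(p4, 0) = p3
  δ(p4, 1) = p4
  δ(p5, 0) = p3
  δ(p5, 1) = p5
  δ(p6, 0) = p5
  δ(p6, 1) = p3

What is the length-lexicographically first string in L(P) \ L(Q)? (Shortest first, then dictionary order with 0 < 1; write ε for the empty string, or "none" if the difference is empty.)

101

The string 101 is accepted by P but not by Q.
No shorter string lies in the difference, and 101 is the lexicographically first length-3 string in L(P) \ L(Q).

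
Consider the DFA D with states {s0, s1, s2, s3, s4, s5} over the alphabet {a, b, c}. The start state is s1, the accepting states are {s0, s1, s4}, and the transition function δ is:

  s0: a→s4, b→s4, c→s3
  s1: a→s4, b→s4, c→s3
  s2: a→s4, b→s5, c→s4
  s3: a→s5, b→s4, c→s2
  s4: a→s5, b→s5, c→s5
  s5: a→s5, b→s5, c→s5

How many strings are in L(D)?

6

The useful subgraph on states {s1, s2, s3, s4} is acyclic, so L(D) is finite; the longest accepting path visits 4 useful states, giving maximum string length 3.
Counting accepting paths from s1 by length: 1 of length 0, 2 of length 1, 1 of length 2, 2 of length 3. Total 6.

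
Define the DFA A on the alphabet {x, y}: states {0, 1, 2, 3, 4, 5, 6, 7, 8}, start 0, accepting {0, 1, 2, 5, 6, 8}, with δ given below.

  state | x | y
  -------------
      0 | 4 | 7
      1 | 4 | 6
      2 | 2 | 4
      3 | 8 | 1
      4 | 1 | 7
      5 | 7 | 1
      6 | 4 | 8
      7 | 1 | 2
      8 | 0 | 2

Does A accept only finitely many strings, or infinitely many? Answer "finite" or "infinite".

infinite

State 4 is reachable from the start and can reach an accepting state, and it lies on the cycle 4 → 1 → 4.
Traversing that cycle any number of times yields accepted strings of unbounded length, so the language is infinite.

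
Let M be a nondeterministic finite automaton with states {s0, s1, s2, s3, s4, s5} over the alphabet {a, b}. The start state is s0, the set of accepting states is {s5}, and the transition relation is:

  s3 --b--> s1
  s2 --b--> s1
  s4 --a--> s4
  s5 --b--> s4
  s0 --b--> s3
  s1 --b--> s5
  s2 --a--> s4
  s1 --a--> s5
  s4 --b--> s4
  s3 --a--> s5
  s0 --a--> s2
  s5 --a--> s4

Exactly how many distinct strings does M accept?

5

The useful subgraph on states {s0, s1, s2, s3, s5} is acyclic, so L(M) is finite; the longest accepting path visits 4 useful states, giving maximum string length 3.
Counting accepting paths from s0 by length: 1 of length 2, 4 of length 3. Total 5.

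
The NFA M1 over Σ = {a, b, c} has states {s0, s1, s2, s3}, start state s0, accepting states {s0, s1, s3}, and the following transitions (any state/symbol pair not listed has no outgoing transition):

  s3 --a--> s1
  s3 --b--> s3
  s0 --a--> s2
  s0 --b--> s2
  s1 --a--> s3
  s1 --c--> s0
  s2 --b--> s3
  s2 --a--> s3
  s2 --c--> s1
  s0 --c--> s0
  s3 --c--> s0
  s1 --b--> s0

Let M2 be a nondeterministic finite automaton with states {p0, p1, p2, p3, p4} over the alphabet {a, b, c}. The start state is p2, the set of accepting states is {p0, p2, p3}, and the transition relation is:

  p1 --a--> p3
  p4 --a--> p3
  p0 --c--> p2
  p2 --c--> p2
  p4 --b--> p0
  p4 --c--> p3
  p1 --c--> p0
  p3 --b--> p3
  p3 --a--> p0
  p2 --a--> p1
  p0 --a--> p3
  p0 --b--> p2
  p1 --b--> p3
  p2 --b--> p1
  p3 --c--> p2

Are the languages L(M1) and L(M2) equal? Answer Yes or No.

Exploring the product automaton M1 × M2 from the start pair (s0, p2), following both machines on each input symbol, reaches 4 state pairs: (s0, p2), (s2, p1), (s3, p3), (s1, p0).
M1 accepts in {s0, s1, s3} and M2 accepts in {p0, p2, p3}. In every reachable pair the two components are either both accepting — (s0, p2), (s3, p3), (s1, p0) — or both non-accepting, so no string is accepted by exactly one of the machines: L(M1) \ L(M2) and L(M2) \ L(M1) are both empty.
Hence every string is accepted by M1 iff it is accepted by M2, and the two languages coincide.

Yes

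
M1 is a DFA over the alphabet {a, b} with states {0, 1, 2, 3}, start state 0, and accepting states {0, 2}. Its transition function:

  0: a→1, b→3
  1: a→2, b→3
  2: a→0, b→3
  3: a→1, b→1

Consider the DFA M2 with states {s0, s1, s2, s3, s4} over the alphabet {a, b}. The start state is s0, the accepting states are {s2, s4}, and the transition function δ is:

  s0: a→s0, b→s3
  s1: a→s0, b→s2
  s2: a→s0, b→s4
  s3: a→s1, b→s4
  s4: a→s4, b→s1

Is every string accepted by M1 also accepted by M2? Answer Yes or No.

No

The empty string ε is in L(M1) but not in L(M2).
So L(M1) ⊄ L(M2).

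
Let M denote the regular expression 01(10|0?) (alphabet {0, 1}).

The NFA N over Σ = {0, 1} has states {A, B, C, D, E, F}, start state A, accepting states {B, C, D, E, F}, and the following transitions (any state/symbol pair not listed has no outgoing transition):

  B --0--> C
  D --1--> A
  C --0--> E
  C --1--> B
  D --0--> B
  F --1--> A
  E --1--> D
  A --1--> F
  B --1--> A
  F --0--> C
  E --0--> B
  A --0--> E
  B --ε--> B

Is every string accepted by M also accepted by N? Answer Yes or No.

Yes

Converting the expression M to a DFA (subset construction, then merging equivalent states) gives the minimal DFA with states {m0, m1, m2, m3, m4, m5}, start state m0, accepting states {m3, m4} and transitions m0: 0→m1, 1→m2; m1: 0→m2, 1→m3; m2: 0→m2, 1→m2; m3: 0→m4, 1→m5; m4: 0→m2, 1→m2; m5: 0→m4, 1→m2.
Exploring the product automaton M × N from the start pair (m0, A), following both machines on each input symbol, reaches 12 state pairs: (m0, A), (m1, E), (m2, F), (m2, B), (m3, D), (m2, C), (m2, A), (m4, B), (m5, A), (m2, E), (m4, E), (m2, D).
M accepts in {m3, m4} and N accepts in {B, C, D, E, F}. The reachable pairs whose M-component is accepting are (m3, D), (m4, B), (m4, E); in each of them the N-component is accepting too, so the product for L(M) \ L(N) (M-component accepting, N-component rejecting) has no reachable accepting pair and the difference is empty.
Hence every string in L(M) is also in L(N).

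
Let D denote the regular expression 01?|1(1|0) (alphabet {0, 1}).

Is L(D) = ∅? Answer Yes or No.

The string 0 matches the expression, so it belongs to L(D).
Since L(D) contains at least one string, it is not empty.

No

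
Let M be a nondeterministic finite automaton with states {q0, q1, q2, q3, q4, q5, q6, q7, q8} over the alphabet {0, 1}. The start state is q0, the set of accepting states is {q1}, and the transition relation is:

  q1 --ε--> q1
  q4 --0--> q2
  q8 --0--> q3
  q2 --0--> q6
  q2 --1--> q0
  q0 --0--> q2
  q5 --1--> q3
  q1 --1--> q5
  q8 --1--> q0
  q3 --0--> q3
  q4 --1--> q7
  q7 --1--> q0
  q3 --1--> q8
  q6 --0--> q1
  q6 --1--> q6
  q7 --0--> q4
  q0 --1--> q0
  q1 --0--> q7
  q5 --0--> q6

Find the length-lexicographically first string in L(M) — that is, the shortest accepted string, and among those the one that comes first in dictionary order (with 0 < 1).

000

A breadth-first search from q0 reaches an accepting state first via the path q0 → q2 → q6 → q1 on input 000.
No string of length < 3 is accepted (BFS exhausts all shorter strings without reaching an accepting state), and 000 is the lexicographically least accepting string of length 3.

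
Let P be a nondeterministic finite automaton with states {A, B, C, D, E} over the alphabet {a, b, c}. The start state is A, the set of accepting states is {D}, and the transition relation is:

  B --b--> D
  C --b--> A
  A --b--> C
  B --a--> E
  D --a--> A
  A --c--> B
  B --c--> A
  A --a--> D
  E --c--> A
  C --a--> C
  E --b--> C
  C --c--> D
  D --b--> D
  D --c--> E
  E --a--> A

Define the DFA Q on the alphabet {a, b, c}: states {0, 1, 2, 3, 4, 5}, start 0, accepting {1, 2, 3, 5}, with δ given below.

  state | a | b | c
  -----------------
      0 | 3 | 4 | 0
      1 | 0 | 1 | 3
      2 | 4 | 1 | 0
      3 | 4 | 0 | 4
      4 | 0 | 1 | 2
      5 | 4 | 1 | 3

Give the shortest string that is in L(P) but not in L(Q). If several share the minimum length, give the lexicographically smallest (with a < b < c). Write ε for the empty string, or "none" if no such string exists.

ab

The string ab is accepted by P but not by Q.
No shorter string lies in the difference, and ab is the lexicographically first length-2 string in L(P) \ L(Q).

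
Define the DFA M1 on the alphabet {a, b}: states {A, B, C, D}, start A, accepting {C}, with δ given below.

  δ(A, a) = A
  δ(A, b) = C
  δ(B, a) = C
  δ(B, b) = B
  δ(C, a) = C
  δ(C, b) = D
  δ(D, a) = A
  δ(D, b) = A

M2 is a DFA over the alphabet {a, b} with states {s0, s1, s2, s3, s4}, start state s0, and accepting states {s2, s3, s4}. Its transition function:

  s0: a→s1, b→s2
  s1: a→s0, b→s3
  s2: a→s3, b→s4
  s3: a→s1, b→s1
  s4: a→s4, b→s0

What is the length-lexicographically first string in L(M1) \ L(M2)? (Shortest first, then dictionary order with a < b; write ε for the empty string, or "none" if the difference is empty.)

aba

The string aba is accepted by M1 but not by M2.
No shorter string lies in the difference, and aba is the lexicographically first length-3 string in L(M1) \ L(M2).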